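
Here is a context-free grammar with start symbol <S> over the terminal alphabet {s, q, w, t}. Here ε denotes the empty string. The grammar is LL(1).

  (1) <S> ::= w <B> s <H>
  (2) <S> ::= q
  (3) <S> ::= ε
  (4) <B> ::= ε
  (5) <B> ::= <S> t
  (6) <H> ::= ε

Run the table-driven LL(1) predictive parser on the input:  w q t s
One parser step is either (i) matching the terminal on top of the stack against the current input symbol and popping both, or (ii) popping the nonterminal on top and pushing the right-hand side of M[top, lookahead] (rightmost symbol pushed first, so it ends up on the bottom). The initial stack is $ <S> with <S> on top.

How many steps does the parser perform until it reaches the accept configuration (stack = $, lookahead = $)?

8

step 1: stack=$ <S>  input=w q t s $  — expand <S> ::= w <B> s <H>
step 2: stack=$ <H> s <B> w  input=w q t s $  — match w
step 3: stack=$ <H> s <B>  input=q t s $  — expand <B> ::= <S> t
step 4: stack=$ <H> s t <S>  input=q t s $  — expand <S> ::= q
step 5: stack=$ <H> s t q  input=q t s $  — match q
step 6: stack=$ <H> s t  input=t s $  — match t
step 7: stack=$ <H> s  input=s $  — match s
step 8: stack=$ <H>  input=$  — expand <H> ::= ε
Accept reached after 8 steps.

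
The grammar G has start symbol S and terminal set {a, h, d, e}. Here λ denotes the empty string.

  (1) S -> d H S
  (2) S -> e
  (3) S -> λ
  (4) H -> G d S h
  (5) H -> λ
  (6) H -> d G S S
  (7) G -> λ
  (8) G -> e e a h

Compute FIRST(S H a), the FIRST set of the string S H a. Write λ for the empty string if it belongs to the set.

{a, d, e}

FIRST(S): from S->d H S we get {d}; from S->e we get {e}; from S->λ we get {λ}. So FIRST(S) = {λ, d, e}.
FIRST(G): from G->λ we get {λ}; from G->e e a h we get {e}. So FIRST(G) = {λ, e}.
FIRST(H): from H->G d S h we get {d, e}; from H->λ we get {λ}; from H->d G S S we get {d}. So FIRST(H) = {λ, d, e}.
FIRST(S H a): take FIRST of each symbol in turn, carrying on past any symbol whose FIRST contains λ; result {a, d, e}.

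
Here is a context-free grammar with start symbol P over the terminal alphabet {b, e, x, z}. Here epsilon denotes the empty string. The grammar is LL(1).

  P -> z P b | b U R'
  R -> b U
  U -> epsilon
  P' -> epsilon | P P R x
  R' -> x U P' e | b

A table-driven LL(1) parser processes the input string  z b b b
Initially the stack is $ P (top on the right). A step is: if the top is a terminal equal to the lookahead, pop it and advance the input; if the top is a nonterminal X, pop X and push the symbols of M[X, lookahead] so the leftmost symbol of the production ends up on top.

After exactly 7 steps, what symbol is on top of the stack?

b

     Stack       Input      Action
  1  $ P         z b b b $  expand P -> z P b
  2  $ b P z     z b b b $  match z
  3  $ b P       b b b $    expand P -> b U R'
  4  $ b R' U b  b b b $    match b
  5  $ b R' U    b b $      expand U -> epsilon
  6  $ b R'      b b $      expand R' -> b
  7  $ b b       b b $      match b
Stack after step 7: $ b (top = b).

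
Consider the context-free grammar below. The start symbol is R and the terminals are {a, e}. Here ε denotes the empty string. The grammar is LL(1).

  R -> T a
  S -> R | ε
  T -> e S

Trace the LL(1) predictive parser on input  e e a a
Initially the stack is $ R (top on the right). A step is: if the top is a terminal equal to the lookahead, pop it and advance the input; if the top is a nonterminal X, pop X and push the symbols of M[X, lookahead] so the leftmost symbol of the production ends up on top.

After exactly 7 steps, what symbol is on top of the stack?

     Stack      Input      Action
  1  $ R        e e a a $  expand R -> T a
  2  $ a T      e e a a $  expand T -> e S
  3  $ a S e    e e a a $  match e
  4  $ a S      e a a $    expand S -> R
  5  $ a R      e a a $    expand R -> T a
  6  $ a a T    e a a $    expand T -> e S
  7  $ a a S e  e a a $    match e
Stack after step 7: $ a a S (top = S).

S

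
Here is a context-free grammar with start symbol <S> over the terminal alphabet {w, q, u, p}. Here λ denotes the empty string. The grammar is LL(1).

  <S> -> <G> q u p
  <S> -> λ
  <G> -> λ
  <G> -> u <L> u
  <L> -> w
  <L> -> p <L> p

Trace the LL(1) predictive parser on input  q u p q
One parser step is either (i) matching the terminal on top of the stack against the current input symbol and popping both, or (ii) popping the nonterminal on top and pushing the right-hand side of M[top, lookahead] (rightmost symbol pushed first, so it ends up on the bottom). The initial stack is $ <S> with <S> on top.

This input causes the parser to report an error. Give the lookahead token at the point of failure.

q

step 1: stack=$ <S>  input=q u p q $  — expand <S> -> <G> q u p
step 2: stack=$ p u q <G>  input=q u p q $  — expand <G> -> λ
step 3: stack=$ p u q  input=q u p q $  — match q
step 4: stack=$ p u  input=u p q $  — match u
step 5: stack=$ p  input=p q $  — match p
step 6: stack=$  input=q $  — error: stack empty but input remains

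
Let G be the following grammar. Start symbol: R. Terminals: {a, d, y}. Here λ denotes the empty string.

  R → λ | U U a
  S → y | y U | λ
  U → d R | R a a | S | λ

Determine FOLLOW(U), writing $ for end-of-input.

{a, d, y}

FIRST(S): from S→y we get {y}; from S→y U we get {y}; from S→λ we get {λ}. So FIRST(S) = {λ, y}.
FIRST(R): from R→λ we get {λ}; from R→U U a we get {a, d, y}. So FIRST(R) = {λ, a, d, y}.
FIRST(U): from U→d R we get {d}; from U→R a a we get {a, d, y}; from U→S we get {λ, y}; from U→λ we get {λ}. So FIRST(U) = {λ, a, d, y}.
FOLLOW(R) includes $ since R is the start symbol.
FOLLOW(R): in U→d R, the suffix after R is empty, so FOLLOW(R) ⊇ FOLLOW(U) = {a, d, y}; in U→R a a, R is followed by a a with FIRST {a}. Thus FOLLOW(R) = {$, a, d, y}.
FOLLOW(S): in U→S, the suffix after S is empty, so FOLLOW(S) ⊇ FOLLOW(U) = {a, d, y}. Thus FOLLOW(S) = {a, d, y}.
FOLLOW(U): in R→U U a (occurrence 1), U is followed by U a with FIRST {a, d, y}; in R→U U a (occurrence 2), U is followed by a with FIRST {a}; in S→y U, the suffix after U is empty, so FOLLOW(U) ⊇ FOLLOW(S) = {a, d, y}. Thus FOLLOW(U) = {a, d, y}.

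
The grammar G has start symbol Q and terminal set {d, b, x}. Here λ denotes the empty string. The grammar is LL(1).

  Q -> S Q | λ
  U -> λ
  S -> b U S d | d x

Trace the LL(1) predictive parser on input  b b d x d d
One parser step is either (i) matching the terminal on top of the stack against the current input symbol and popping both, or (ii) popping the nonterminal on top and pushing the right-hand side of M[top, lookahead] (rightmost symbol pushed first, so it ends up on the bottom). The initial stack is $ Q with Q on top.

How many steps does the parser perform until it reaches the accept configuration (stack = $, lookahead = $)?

13

      Stack          Input          Action
   1  $ Q            b b d x d d $  expand Q -> S Q
   2  $ Q S          b b d x d d $  expand S -> b U S d
   3  $ Q d S U b    b b d x d d $  match b
   4  $ Q d S U      b d x d d $    expand U -> λ
   5  $ Q d S        b d x d d $    expand S -> b U S d
   6  $ Q d d S U b  b d x d d $    match b
   7  $ Q d d S U    d x d d $      expand U -> λ
   8  $ Q d d S      d x d d $      expand S -> d x
   9  $ Q d d x d    d x d d $      match d
  10  $ Q d d x      x d d $        match x
  11  $ Q d d        d d $          match d
  12  $ Q d          d $            match d
  13  $ Q            $              expand Q -> λ
Accept reached after 13 steps.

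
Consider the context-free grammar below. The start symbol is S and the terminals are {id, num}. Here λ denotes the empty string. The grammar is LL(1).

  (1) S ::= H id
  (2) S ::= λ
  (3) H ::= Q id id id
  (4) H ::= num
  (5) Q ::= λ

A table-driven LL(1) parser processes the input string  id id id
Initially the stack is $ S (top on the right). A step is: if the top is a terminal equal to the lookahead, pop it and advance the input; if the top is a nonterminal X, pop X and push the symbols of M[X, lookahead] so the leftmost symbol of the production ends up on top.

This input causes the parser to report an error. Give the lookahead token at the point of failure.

$

step 1: stack=$ S  input=id id id $  — expand S ::= H id
step 2: stack=$ id H  input=id id id $  — expand H ::= Q id id id
step 3: stack=$ id id id id Q  input=id id id $  — expand Q ::= λ
step 4: stack=$ id id id id  input=id id id $  — match id
step 5: stack=$ id id id  input=id id $  — match id
step 6: stack=$ id id  input=id $  — match id
step 7: stack=$ id  input=$  — error: top is terminal id but lookahead is $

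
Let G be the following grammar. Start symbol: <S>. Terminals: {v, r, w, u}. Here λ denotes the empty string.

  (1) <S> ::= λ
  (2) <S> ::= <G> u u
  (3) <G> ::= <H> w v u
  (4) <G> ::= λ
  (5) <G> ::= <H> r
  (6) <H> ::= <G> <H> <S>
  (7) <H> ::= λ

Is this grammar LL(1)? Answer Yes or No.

FIRST(<S>) = {λ, r, u, w}
FIRST(<G>) = {λ, r, u, w}
FIRST(<H>) = {λ, r, u, w}
FOLLOW(<S>) = {$, r, u, w}
FOLLOW(<G>) = {r, u, w}
FOLLOW(<H>) = {r, u, w}
Cell M[<G>, r] receives both <G> ::= <H> w v u and <G> ::= λ and <G> ::= <H> r — the grammar is not LL(1).

No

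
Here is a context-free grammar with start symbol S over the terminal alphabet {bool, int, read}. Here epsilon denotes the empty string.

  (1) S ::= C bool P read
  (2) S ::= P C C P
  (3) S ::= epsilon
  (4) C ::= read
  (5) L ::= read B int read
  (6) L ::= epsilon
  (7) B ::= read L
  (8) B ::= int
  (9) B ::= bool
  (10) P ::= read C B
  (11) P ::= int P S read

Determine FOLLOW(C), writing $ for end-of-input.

FIRST(C): from C::=read we get {read}. So FIRST(C) = {read}.
FIRST(L): from L::=read B int read we get {read}; from L::=epsilon we get {epsilon}. So FIRST(L) = {epsilon, read}.
FIRST(B): from B::=read L we get {read}; from B::=int we get {int}; from B::=bool we get {bool}. So FIRST(B) = {bool, int, read}.
FIRST(P): from P::=read C B we get {read}; from P::=int P S read we get {int}. So FIRST(P) = {int, read}.
FIRST(S): from S::=C bool P read we get {read}; from S::=P C C P we get {int, read}; from S::=epsilon we get {epsilon}. So FIRST(S) = {epsilon, int, read}.
FOLLOW(S) includes $ since S is the start symbol.
FOLLOW(S): in P::=int P S read, S is followed by read with FIRST {read}. Thus FOLLOW(S) = {$, read}.
FOLLOW(C): in S::=C bool P read, C is followed by bool P read with FIRST {bool}; in S::=P C C P (occurrence 1), C is followed by C P with FIRST {read}; in S::=P C C P (occurrence 2), C is followed by P with FIRST {int, read}; in P::=read C B, C is followed by B with FIRST {bool, int, read}. Thus FOLLOW(C) = {bool, int, read}.
FOLLOW(P): in S::=C bool P read, P is followed by read with FIRST {read}; in S::=P C C P (occurrence 1), P is followed by C C P with FIRST {read}; in S::=P C C P (occurrence 2), the suffix after P is empty, so FOLLOW(P) ⊇ FOLLOW(S) = {$, read}; in P::=int P S read, P is followed by S read with FIRST {int, read}. Thus FOLLOW(P) = {$, int, read}.
FOLLOW(B): in L::=read B int read, B is followed by int read with FIRST {int}; in P::=read C B, the suffix after B is empty, so FOLLOW(B) ⊇ FOLLOW(P) = {$, int, read}. Thus FOLLOW(B) = {$, int, read}.
FOLLOW(L): in B::=read L, the suffix after L is empty, so FOLLOW(L) ⊇ FOLLOW(B) = {$, int, read}. Thus FOLLOW(L) = {$, int, read}.

{bool, int, read}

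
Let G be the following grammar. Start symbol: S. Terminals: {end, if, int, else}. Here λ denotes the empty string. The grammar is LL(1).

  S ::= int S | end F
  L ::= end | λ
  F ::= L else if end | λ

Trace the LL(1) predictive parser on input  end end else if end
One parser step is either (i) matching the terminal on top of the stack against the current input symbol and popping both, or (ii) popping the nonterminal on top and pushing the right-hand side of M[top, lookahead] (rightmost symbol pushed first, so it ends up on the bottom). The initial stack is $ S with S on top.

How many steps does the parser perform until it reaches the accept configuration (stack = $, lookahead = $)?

8

     Stack              Input                  Action
  1  $ S                end end else if end $  expand S ::= end F
  2  $ F end            end end else if end $  match end
  3  $ F                end else if end $      expand F ::= L else if end
  4  $ end if else L    end else if end $      expand L ::= end
  5  $ end if else end  end else if end $      match end
  6  $ end if else      else if end $          match else
  7  $ end if           if end $               match if
  8  $ end              end $                  match end
Accept reached after 8 steps.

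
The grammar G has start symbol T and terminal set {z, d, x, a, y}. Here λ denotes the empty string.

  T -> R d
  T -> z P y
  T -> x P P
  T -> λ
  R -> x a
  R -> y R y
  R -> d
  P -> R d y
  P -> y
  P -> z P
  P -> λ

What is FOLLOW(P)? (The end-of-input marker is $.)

FIRST(R) = {d, x, y}
FIRST(T) = {λ, d, x, y, z}  (via R d)
FIRST(P) = {λ, d, x, y, z}  (via R d y)
FOLLOW(T) includes $ since T is the start symbol.
FOLLOW(T): T appears on no right-hand side. Thus FOLLOW(T) = {$}.
FOLLOW(R): in T->R d, R is followed by d with FIRST {d}; in R->y R y, R is followed by y with FIRST {y}; in P->R d y, R is followed by d y with FIRST {d}. Thus FOLLOW(R) = {d, y}.
FOLLOW(P): in T->z P y, P is followed by y with FIRST {y}; in T->x P P (occurrence 1), P is followed by P with FIRST {λ, d, x, y, z}; in T->x P P (occurrence 1), the suffix after P is nullable, so FOLLOW(P) ⊇ FOLLOW(T) = {$}; in T->x P P (occurrence 2), the suffix after P is empty, so FOLLOW(P) ⊇ FOLLOW(T) = {$}; in P->z P, the suffix after P is empty (adds nothing new). Thus FOLLOW(P) = {$, d, x, y, z}.

{$, d, x, y, z}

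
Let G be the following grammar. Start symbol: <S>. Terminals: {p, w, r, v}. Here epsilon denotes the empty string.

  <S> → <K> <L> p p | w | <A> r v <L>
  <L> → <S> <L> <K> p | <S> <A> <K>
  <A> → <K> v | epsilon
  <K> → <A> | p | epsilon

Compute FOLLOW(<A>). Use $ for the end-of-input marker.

FIRST(<S>) = {p, r, v, w}  (via <K> <L> p p, <A> r v <L>)
FIRST(<L>) = {p, r, v, w}  (via <S> <L> <K> p, <S> <A> <K>)
FIRST(<A>) = {epsilon, p, v}  (via <K> v)
FIRST(<K>) = {epsilon, p, v}  (via <A>)
FOLLOW(<S>) includes $ since <S> is the start symbol.
FOLLOW(<S>): in <L>→<S> <L> <K> p, <S> is followed by <L> <K> p with FIRST {p, r, v, w}; in <L>→<S> <A> <K>, <S> is followed by <A> <K> with FIRST {epsilon, p, v}; in <L>→<S> <A> <K>, the suffix after <S> is nullable, so FOLLOW(<S>) ⊇ FOLLOW(<L>) = {$, p, r, v, w}. Thus FOLLOW(<S>) = {$, p, r, v, w}.
FOLLOW(<L>): in <S>→<K> <L> p p, <L> is followed by p p with FIRST {p}; in <S>→<A> r v <L>, the suffix after <L> is empty, so FOLLOW(<L>) ⊇ FOLLOW(<S>) = {$, p, r, v, w}; in <L>→<S> <L> <K> p, <L> is followed by <K> p with FIRST {p, v}. Thus FOLLOW(<L>) = {$, p, r, v, w}.
FOLLOW(<K>): in <S>→<K> <L> p p, <K> is followed by <L> p p with FIRST {p, r, v, w}; in <L>→<S> <L> <K> p, <K> is followed by p with FIRST {p}; in <L>→<S> <A> <K>, the suffix after <K> is empty, so FOLLOW(<K>) ⊇ FOLLOW(<L>) = {$, p, r, v, w}; in <A>→<K> v, <K> is followed by v with FIRST {v}. Thus FOLLOW(<K>) = {$, p, r, v, w}.
FOLLOW(<A>): in <S>→<A> r v <L>, <A> is followed by r v <L> with FIRST {r}; in <L>→<S> <A> <K>, <A> is followed by <K> with FIRST {epsilon, p, v}; in <L>→<S> <A> <K>, the suffix after <A> is nullable, so FOLLOW(<A>) ⊇ FOLLOW(<L>) = {$, p, r, v, w}; in <K>→<A>, the suffix after <A> is empty, so FOLLOW(<A>) ⊇ FOLLOW(<K>) = {$, p, r, v, w}. Thus FOLLOW(<A>) = {$, p, r, v, w}.

{$, p, r, v, w}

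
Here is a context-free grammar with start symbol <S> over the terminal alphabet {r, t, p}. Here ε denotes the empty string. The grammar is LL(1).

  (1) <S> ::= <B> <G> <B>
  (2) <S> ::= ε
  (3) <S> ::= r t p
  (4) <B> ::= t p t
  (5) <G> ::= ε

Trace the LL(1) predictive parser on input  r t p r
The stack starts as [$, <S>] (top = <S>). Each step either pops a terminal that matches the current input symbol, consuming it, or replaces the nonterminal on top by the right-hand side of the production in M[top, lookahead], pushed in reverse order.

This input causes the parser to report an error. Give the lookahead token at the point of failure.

step 1: stack=$ <S>  input=r t p r $  — expand <S> ::= r t p
step 2: stack=$ p t r  input=r t p r $  — match r
step 3: stack=$ p t  input=t p r $  — match t
step 4: stack=$ p  input=p r $  — match p
step 5: stack=$  input=r $  — error: stack empty but input remains

r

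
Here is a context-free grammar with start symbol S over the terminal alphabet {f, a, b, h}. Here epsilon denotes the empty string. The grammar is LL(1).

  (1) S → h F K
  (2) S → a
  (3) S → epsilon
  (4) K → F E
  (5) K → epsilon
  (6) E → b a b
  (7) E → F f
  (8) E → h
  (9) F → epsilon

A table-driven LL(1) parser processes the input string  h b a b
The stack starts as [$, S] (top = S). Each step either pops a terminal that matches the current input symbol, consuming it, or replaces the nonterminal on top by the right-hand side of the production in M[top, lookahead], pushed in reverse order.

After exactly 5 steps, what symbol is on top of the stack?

E

step 1: stack=$ S  input=h b a b $  — expand S → h F K
step 2: stack=$ K F h  input=h b a b $  — match h
step 3: stack=$ K F  input=b a b $  — expand F → epsilon
step 4: stack=$ K  input=b a b $  — expand K → F E
step 5: stack=$ E F  input=b a b $  — expand F → epsilon
Stack after step 5: $ E (top = E).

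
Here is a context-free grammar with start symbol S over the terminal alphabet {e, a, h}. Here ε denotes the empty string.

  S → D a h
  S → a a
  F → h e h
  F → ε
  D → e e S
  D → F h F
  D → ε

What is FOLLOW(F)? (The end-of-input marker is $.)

FIRST(F) = {ε, h}
FIRST(D) = {ε, e, h}  (via F h F)
FIRST(S) = {a, e, h}  (via D a h)
FOLLOW(S) includes $ since S is the start symbol.
FOLLOW(D): in S→D a h, D is followed by a h with FIRST {a}. Thus FOLLOW(D) = {a}.
FOLLOW(S): in D→e e S, the suffix after S is empty, so FOLLOW(S) ⊇ FOLLOW(D) = {a}. Thus FOLLOW(S) = {$, a}.
FOLLOW(F): in D→F h F (occurrence 1), F is followed by h F with FIRST {h}; in D→F h F (occurrence 2), the suffix after F is empty, so FOLLOW(F) ⊇ FOLLOW(D) = {a}. Thus FOLLOW(F) = {a, h}.

{a, h}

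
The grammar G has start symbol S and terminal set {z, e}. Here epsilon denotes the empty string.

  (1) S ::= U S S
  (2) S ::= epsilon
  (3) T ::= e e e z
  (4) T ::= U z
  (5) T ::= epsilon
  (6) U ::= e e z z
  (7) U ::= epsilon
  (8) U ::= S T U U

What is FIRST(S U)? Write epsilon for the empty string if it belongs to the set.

{epsilon, e, z}

FIRST(S): from S::=U S S we get {epsilon, e, z}; from S::=epsilon we get {epsilon}. So FIRST(S) = {epsilon, e, z}.
FIRST(T): from T::=e e e z we get {e}; from T::=U z we get {e, z}; from T::=epsilon we get {epsilon}. So FIRST(T) = {epsilon, e, z}.
FIRST(U): from U::=e e z z we get {e}; from U::=epsilon we get {epsilon}; from U::=S T U U we get {epsilon, e, z}. So FIRST(U) = {epsilon, e, z}.
FIRST(S U): take FIRST of each symbol in turn, carrying on past any symbol whose FIRST contains epsilon; result {epsilon, e, z}.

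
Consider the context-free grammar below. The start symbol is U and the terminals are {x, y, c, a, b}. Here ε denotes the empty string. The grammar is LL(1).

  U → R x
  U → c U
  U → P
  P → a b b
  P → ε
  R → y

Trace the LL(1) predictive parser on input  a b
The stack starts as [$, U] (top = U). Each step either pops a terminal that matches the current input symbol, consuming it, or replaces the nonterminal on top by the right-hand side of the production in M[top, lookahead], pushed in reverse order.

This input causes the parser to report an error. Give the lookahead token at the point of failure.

$

step 1: stack=$ U  input=a b $  — expand U → P
step 2: stack=$ P  input=a b $  — expand P → a b b
step 3: stack=$ b b a  input=a b $  — match a
step 4: stack=$ b b  input=b $  — match b
step 5: stack=$ b  input=$  — error: top is terminal b but lookahead is $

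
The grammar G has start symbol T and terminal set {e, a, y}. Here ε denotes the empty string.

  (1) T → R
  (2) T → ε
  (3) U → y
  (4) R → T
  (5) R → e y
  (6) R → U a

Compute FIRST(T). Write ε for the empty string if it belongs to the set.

FIRST(U) = {y}
FIRST(T) = {ε, e, y}  (via R)
FIRST(R) = {ε, e, y}  (via T, U a)

{ε, e, y}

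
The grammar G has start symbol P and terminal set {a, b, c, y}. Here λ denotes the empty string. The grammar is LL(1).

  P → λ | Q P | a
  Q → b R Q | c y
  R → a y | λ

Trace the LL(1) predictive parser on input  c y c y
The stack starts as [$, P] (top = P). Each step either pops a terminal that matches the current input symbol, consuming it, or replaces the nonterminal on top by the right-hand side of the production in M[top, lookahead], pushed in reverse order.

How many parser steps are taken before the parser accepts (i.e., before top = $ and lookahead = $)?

step 1: stack=$ P  input=c y c y $  — expand P → Q P
step 2: stack=$ P Q  input=c y c y $  — expand Q → c y
step 3: stack=$ P y c  input=c y c y $  — match c
step 4: stack=$ P y  input=y c y $  — match y
step 5: stack=$ P  input=c y $  — expand P → Q P
step 6: stack=$ P Q  input=c y $  — expand Q → c y
step 7: stack=$ P y c  input=c y $  — match c
step 8: stack=$ P y  input=y $  — match y
step 9: stack=$ P  input=$  — expand P → λ
Accept reached after 9 steps.

9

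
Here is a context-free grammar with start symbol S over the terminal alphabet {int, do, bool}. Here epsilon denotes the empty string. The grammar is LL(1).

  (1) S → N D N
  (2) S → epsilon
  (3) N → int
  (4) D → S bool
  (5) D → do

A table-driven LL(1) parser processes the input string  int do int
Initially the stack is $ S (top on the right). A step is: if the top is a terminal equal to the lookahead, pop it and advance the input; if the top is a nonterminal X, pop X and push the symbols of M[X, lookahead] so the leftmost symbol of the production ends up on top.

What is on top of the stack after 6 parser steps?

step 1: stack=$ S  input=int do int $  — expand S → N D N
step 2: stack=$ N D N  input=int do int $  — expand N → int
step 3: stack=$ N D int  input=int do int $  — match int
step 4: stack=$ N D  input=do int $  — expand D → do
step 5: stack=$ N do  input=do int $  — match do
step 6: stack=$ N  input=int $  — expand N → int
Stack after step 6: $ int (top = int).

int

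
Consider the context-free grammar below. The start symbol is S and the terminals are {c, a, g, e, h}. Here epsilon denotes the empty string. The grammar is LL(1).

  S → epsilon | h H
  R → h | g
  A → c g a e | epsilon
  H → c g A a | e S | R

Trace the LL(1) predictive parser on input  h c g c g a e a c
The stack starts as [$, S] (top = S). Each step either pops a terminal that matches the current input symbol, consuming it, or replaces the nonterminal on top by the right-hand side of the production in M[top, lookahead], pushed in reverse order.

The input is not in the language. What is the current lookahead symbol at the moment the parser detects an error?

step 1: stack=$ S  input=h c g c g a e a c $  — expand S → h H
step 2: stack=$ H h  input=h c g c g a e a c $  — match h
step 3: stack=$ H  input=c g c g a e a c $  — expand H → c g A a
step 4: stack=$ a A g c  input=c g c g a e a c $  — match c
step 5: stack=$ a A g  input=g c g a e a c $  — match g
step 6: stack=$ a A  input=c g a e a c $  — expand A → c g a e
step 7: stack=$ a e a g c  input=c g a e a c $  — match c
step 8: stack=$ a e a g  input=g a e a c $  — match g
step 9: stack=$ a e a  input=a e a c $  — match a
step 10: stack=$ a e  input=e a c $  — match e
step 11: stack=$ a  input=a c $  — match a
step 12: stack=$  input=c $  — error: stack empty but input remains

c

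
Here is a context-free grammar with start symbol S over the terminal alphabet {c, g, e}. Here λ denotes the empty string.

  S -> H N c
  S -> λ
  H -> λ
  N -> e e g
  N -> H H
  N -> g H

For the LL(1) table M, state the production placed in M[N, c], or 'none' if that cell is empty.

FIRST(H) = {λ}
FIRST(N) = {λ, e, g}  (via H H)
FIRST(S) = {λ, c, e, g}  (via H N c)
FOLLOW(S) includes $ since S is the start symbol.
FOLLOW(N): in S->H N c, N is followed by c with FIRST {c}. Thus FOLLOW(N) = {c}.
For N -> e e g: FIRST(e e g) = {e}, so it goes in M[N, t] for t ∈ {e}.
For N -> H H: FIRST(H H) = {λ}, so it goes in M[N, t] for t ∈ {}; since λ ∈ FIRST, also for every t ∈ FOLLOW(N) = {c}.
For N -> g H: FIRST(g H) = {g}, so it goes in M[N, t] for t ∈ {g}.

N -> H H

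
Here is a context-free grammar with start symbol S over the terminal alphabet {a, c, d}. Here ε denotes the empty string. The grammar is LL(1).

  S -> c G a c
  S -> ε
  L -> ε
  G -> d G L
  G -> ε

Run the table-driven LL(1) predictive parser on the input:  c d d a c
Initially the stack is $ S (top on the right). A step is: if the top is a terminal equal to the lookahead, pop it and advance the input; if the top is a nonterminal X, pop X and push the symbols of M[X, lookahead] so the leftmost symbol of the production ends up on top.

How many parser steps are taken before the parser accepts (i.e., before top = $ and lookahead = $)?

      Stack          Input        Action
   1  $ S            c d d a c $  expand S -> c G a c
   2  $ c a G c      c d d a c $  match c
   3  $ c a G        d d a c $    expand G -> d G L
   4  $ c a L G d    d d a c $    match d
   5  $ c a L G      d a c $      expand G -> d G L
   6  $ c a L L G d  d a c $      match d
   7  $ c a L L G    a c $        expand G -> ε
   8  $ c a L L      a c $        expand L -> ε
   9  $ c a L        a c $        expand L -> ε
  10  $ c a          a c $        match a
  11  $ c            c $          match c
Accept reached after 11 steps.

11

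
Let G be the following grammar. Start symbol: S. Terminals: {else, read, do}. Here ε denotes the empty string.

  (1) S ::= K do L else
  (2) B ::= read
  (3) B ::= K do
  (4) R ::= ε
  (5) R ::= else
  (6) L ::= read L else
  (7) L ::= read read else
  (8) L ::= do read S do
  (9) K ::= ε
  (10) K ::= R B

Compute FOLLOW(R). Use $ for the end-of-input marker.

{do, else, read}

FIRST(R) = {ε, else}
FIRST(L) = {do, read}
FIRST(S) = {do, else, read}  (via K do L else)
FIRST(B) = {do, else, read}  (via K do)
FIRST(K) = {ε, do, else, read}  (via R B)
FOLLOW(S) includes $ since S is the start symbol.
FOLLOW(S): in L::=do read S do, S is followed by do with FIRST {do}. Thus FOLLOW(S) = {$, do}.
FOLLOW(R): in K::=R B, R is followed by B with FIRST {do, else, read}. Thus FOLLOW(R) = {do, else, read}.
FOLLOW(L): in S::=K do L else, L is followed by else with FIRST {else}; in L::=read L else, L is followed by else with FIRST {else}. Thus FOLLOW(L) = {else}.
FOLLOW(K): in S::=K do L else, K is followed by do L else with FIRST {do}; in B::=K do, K is followed by do with FIRST {do}. Thus FOLLOW(K) = {do}.
FOLLOW(B): in K::=R B, the suffix after B is empty, so FOLLOW(B) ⊇ FOLLOW(K) = {do}. Thus FOLLOW(B) = {do}.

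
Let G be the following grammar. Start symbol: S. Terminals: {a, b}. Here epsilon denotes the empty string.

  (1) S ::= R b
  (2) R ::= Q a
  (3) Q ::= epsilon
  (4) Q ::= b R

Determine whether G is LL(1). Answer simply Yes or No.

FIRST(S) = {a, b}
FIRST(R) = {a, b}
FIRST(Q) = {epsilon, b}
FOLLOW(S) = {$}
FOLLOW(R) = {a, b}
FOLLOW(Q) = {a}
Each cell of M receives at most one production.

Yes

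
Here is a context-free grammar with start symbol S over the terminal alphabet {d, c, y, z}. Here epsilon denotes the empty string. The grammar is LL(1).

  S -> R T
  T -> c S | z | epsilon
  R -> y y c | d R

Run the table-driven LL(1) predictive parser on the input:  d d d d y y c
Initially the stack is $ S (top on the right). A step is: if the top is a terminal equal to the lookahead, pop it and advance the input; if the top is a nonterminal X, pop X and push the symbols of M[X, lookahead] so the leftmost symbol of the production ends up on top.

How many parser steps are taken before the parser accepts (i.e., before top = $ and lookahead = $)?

14

step 1: stack=$ S  input=d d d d y y c $  — expand S -> R T
step 2: stack=$ T R  input=d d d d y y c $  — expand R -> d R
step 3: stack=$ T R d  input=d d d d y y c $  — match d
step 4: stack=$ T R  input=d d d y y c $  — expand R -> d R
step 5: stack=$ T R d  input=d d d y y c $  — match d
step 6: stack=$ T R  input=d d y y c $  — expand R -> d R
step 7: stack=$ T R d  input=d d y y c $  — match d
step 8: stack=$ T R  input=d y y c $  — expand R -> d R
step 9: stack=$ T R d  input=d y y c $  — match d
step 10: stack=$ T R  input=y y c $  — expand R -> y y c
step 11: stack=$ T c y y  input=y y c $  — match y
step 12: stack=$ T c y  input=y c $  — match y
step 13: stack=$ T c  input=c $  — match c
step 14: stack=$ T  input=$  — expand T -> epsilon
Accept reached after 14 steps.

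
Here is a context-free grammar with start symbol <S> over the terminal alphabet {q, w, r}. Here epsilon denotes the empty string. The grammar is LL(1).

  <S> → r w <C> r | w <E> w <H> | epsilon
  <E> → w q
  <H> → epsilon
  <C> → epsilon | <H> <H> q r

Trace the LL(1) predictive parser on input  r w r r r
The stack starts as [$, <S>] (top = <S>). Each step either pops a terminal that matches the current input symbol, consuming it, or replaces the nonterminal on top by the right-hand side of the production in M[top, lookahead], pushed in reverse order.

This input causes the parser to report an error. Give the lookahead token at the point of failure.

     Stack        Input        Action
  1  $ <S>        r w r r r $  expand <S> → r w <C> r
  2  $ r <C> w r  r w r r r $  match r
  3  $ r <C> w    w r r r $    match w
  4  $ r <C>      r r r $      expand <C> → epsilon
  5  $ r          r r r $      match r
  6  $            r r $        error: stack empty but input remains

r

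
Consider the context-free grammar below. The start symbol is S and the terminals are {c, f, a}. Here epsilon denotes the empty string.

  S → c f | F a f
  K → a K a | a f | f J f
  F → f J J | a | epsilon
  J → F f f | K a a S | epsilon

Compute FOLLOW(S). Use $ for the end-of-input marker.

FIRST(K) = {a, f}
FIRST(F) = {epsilon, a, f}
FIRST(S) = {a, c, f}  (via F a f)
FIRST(J) = {epsilon, a, f}  (via F f f, K a a S)
FOLLOW(S) includes $ since S is the start symbol.
FOLLOW(K): in K→a K a, K is followed by a with FIRST {a}; in J→K a a S, K is followed by a a S with FIRST {a}. Thus FOLLOW(K) = {a}.
FOLLOW(F): in S→F a f, F is followed by a f with FIRST {a}; in J→F f f, F is followed by f f with FIRST {f}. Thus FOLLOW(F) = {a, f}.
FOLLOW(J): in K→f J f, J is followed by f with FIRST {f}; in F→f J J (occurrence 1), J is followed by J with FIRST {epsilon, a, f}; in F→f J J (occurrence 1), the suffix after J is nullable, so FOLLOW(J) ⊇ FOLLOW(F) = {a, f}; in F→f J J (occurrence 2), the suffix after J is empty, so FOLLOW(J) ⊇ FOLLOW(F) = {a, f}. Thus FOLLOW(J) = {a, f}.
FOLLOW(S): in J→K a a S, the suffix after S is empty, so FOLLOW(S) ⊇ FOLLOW(J) = {a, f}. Thus FOLLOW(S) = {$, a, f}.

{$, a, f}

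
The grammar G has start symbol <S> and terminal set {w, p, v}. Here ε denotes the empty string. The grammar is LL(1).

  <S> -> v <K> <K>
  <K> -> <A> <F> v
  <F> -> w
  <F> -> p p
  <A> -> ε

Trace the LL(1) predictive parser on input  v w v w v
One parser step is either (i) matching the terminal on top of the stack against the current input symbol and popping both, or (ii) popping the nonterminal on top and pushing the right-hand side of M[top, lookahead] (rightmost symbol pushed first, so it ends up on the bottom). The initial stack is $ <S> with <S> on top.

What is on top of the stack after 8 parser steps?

<A>

     Stack            Input        Action
  1  $ <S>            v w v w v $  expand <S> -> v <K> <K>
  2  $ <K> <K> v      v w v w v $  match v
  3  $ <K> <K>        w v w v $    expand <K> -> <A> <F> v
  4  $ <K> v <F> <A>  w v w v $    expand <A> -> ε
  5  $ <K> v <F>      w v w v $    expand <F> -> w
  6  $ <K> v w        w v w v $    match w
  7  $ <K> v          v w v $      match v
  8  $ <K>            w v $        expand <K> -> <A> <F> v
Stack after step 8: $ v <F> <A> (top = <A>).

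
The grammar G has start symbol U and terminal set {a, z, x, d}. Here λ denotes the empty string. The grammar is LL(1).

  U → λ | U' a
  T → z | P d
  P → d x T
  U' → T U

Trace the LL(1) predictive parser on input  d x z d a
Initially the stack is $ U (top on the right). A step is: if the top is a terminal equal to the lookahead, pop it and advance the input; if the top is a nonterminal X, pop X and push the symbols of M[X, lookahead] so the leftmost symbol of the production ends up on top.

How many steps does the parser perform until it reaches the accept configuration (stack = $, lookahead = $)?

11

      Stack          Input        Action
   1  $ U            d x z d a $  expand U → U' a
   2  $ a U'         d x z d a $  expand U' → T U
   3  $ a U T        d x z d a $  expand T → P d
   4  $ a U d P      d x z d a $  expand P → d x T
   5  $ a U d T x d  d x z d a $  match d
   6  $ a U d T x    x z d a $    match x
   7  $ a U d T      z d a $      expand T → z
   8  $ a U d z      z d a $      match z
   9  $ a U d        d a $        match d
  10  $ a U          a $          expand U → λ
  11  $ a            a $          match a
Accept reached after 11 steps.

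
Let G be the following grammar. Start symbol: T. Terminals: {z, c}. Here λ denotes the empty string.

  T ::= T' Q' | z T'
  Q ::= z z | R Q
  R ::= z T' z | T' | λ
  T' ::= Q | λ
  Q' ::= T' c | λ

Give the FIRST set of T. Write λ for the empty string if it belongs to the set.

{λ, c, z}

FIRST(T) = {λ, c, z}  (via T' Q')
FIRST(Q) = {z}  (via R Q)
FIRST(T') = {λ, z}  (via Q)
FIRST(R) = {λ, z}  (via T')
FIRST(Q') = {λ, c, z}  (via T' c)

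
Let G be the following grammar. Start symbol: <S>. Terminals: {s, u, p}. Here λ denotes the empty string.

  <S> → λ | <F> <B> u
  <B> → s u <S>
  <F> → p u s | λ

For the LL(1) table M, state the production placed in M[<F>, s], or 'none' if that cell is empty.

FIRST(<B>): from <B>→s u <S> we get {s}. So FIRST(<B>) = {s}.
FIRST(<F>): from <F>→p u s we get {p}; from <F>→λ we get {λ}. So FIRST(<F>) = {λ, p}.
FIRST(<S>): from <S>→λ we get {λ}; from <S>→<F> <B> u we get {p, s}. So FIRST(<S>) = {λ, p, s}.
FOLLOW(<S>) includes $ since <S> is the start symbol.
FOLLOW(<F>): in <S>→<F> <B> u, <F> is followed by <B> u with FIRST {s}. Thus FOLLOW(<F>) = {s}.
For <F> → p u s: FIRST(p u s) = {p}, so it goes in M[<F>, t] for t ∈ {p}.
For <F> → λ: FIRST(λ) = {λ}, so it goes in M[<F>, t] for t ∈ {}; since λ ∈ FIRST, also for every t ∈ FOLLOW(<F>) = {s}.

<F> → λ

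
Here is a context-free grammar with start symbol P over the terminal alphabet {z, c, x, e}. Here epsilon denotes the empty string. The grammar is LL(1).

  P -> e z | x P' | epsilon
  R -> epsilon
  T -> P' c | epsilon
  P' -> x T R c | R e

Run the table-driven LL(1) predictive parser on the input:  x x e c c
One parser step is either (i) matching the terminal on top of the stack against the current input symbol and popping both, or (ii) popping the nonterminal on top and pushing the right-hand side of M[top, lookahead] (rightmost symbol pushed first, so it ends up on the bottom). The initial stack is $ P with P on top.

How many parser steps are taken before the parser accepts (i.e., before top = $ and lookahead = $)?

step 1: stack=$ P  input=x x e c c $  — expand P -> x P'
step 2: stack=$ P' x  input=x x e c c $  — match x
step 3: stack=$ P'  input=x e c c $  — expand P' -> x T R c
step 4: stack=$ c R T x  input=x e c c $  — match x
step 5: stack=$ c R T  input=e c c $  — expand T -> P' c
step 6: stack=$ c R c P'  input=e c c $  — expand P' -> R e
step 7: stack=$ c R c e R  input=e c c $  — expand R -> epsilon
step 8: stack=$ c R c e  input=e c c $  — match e
step 9: stack=$ c R c  input=c c $  — match c
step 10: stack=$ c R  input=c $  — expand R -> epsilon
step 11: stack=$ c  input=c $  — match c
Accept reached after 11 steps.

11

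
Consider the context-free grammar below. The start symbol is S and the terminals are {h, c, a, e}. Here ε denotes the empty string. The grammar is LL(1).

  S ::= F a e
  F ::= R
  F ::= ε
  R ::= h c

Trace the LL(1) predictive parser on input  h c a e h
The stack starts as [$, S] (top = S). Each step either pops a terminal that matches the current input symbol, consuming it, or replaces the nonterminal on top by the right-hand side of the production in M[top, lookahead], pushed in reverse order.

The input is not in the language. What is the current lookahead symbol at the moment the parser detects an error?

     Stack      Input        Action
  1  $ S        h c a e h $  expand S ::= F a e
  2  $ e a F    h c a e h $  expand F ::= R
  3  $ e a R    h c a e h $  expand R ::= h c
  4  $ e a c h  h c a e h $  match h
  5  $ e a c    c a e h $    match c
  6  $ e a      a e h $      match a
  7  $ e        e h $        match e
  8  $          h $          error: stack empty but input remains

h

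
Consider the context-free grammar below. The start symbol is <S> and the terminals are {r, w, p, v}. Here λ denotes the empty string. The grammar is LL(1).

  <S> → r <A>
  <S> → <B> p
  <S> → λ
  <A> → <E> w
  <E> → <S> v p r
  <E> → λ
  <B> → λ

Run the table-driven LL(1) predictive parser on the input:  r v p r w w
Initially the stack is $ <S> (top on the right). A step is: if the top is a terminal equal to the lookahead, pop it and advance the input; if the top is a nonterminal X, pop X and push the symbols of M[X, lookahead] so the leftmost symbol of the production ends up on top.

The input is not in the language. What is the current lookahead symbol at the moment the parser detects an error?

w

      Stack          Input          Action
   1  $ <S>          r v p r w w $  expand <S> → r <A>
   2  $ <A> r        r v p r w w $  match r
   3  $ <A>          v p r w w $    expand <A> → <E> w
   4  $ w <E>        v p r w w $    expand <E> → <S> v p r
   5  $ w r p v <S>  v p r w w $    expand <S> → λ
   6  $ w r p v      v p r w w $    match v
   7  $ w r p        p r w w $      match p
   8  $ w r          r w w $        match r
   9  $ w            w w $          match w
  10  $              w $            error: stack empty but input remains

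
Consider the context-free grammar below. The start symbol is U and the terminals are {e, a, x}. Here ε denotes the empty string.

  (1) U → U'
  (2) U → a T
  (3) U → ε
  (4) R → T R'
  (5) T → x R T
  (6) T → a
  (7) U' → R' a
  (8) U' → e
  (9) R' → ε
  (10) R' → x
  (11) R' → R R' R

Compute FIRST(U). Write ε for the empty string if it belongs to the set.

{ε, a, e, x}

FIRST(T): from T→x R T we get {x}; from T→a we get {a}. So FIRST(T) = {a, x}.
FIRST(R): from R→T R' we get {a, x}. So FIRST(R) = {a, x}.
FIRST(R'): from R'→ε we get {ε}; from R'→x we get {x}; from R'→R R' R we get {a, x}. So FIRST(R') = {ε, a, x}.
FIRST(U'): from U'→R' a we get {a, x}; from U'→e we get {e}. So FIRST(U') = {a, e, x}.
FIRST(U): from U→U' we get {a, e, x}; from U→a T we get {a}; from U→ε we get {ε}. So FIRST(U) = {ε, a, e, x}.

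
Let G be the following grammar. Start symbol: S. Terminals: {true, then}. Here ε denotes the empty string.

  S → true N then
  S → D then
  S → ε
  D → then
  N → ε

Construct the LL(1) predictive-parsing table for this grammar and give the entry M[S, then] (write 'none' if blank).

FIRST(D) = {then}
FIRST(N) = {ε}
FIRST(S) = {ε, then, true}  (via D then)
FOLLOW(S) includes $ since S is the start symbol.
FOLLOW(S): S appears on no right-hand side. Thus FOLLOW(S) = {$}.
For S → true N then: FIRST(true N then) = {true}, so it goes in M[S, t] for t ∈ {true}.
For S → D then: FIRST(D then) = {then}, so it goes in M[S, t] for t ∈ {then}.
For S → ε: FIRST(ε) = {ε}, so it goes in M[S, t] for t ∈ {}; since ε ∈ FIRST, also for every t ∈ FOLLOW(S) = {$}.

S → D then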